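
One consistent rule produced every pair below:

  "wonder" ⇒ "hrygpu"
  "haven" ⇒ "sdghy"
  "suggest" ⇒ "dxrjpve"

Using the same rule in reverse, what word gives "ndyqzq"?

cannon

It's a Vigenère-style cipher with numeric key [11,3]: position i shifts by key[i mod 2].
Decoding ndyqzq: n−11=c, d−3=a, y−11=n, q−3=n, z−11=o, q−3=n.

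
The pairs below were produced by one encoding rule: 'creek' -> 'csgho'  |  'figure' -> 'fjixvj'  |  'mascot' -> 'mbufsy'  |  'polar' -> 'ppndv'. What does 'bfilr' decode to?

begin

In creek: c→c is +0, r→s is +1, e→g is +2, e→h is +3 — the shift increases by 1 each position. Letter i (0-indexed) is shifted by i+0, so successive shifts are 0, 1, 2, ….
Reversing it on bfilr: b−0=b, f−1=e, i−2=g, l−3=i, r−4=n.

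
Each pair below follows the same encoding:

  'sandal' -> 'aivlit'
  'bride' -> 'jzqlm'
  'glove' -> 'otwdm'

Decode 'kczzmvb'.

current

Compare letters: s→a is +8, a→i is +8, n→v is +8 — a constant shift. It's a constant shift of +8 (ROT8).
Reversing it on kczzmvb: k−8=c, c−8=u, z−8=r, z−8=r, m−8=e, v−8=n, b−8=t.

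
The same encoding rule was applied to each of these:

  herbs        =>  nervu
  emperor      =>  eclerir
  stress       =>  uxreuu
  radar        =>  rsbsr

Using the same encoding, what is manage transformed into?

csfske

h(7)→n(13) and e(4)→e(4) fit y≡3x+18 (mod 26); the inverse of 3 mod 26 is 9. Each letter's alphabet position (a=0..z=25) is mapped through 3·x+18 mod 26 — an affine cipher.
On manage: m(12)→3·12+18≡2=c; a(0)→3·0+18≡18=s; n(13)→3·13+18≡5=f; a(0)→3·0+18≡18=s; g(6)→3·6+18≡10=k; e(4)→3·4+18≡4=e (all mod 26).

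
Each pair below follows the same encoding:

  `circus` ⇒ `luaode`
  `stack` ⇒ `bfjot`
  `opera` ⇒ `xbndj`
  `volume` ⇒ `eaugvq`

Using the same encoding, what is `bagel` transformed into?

kmpqu

Shifts by position in circus: pos 0: c→l (+9), pos 1: i→u (+12), pos 2: r→a (+9), pos 3: c→o (+12) — repeating every 2. A repeating key of period 2 is used — shifts +9, +12 over and over.
On bagel: b+9=k, a+12=m, g+9=p, e+12=q, l+9=u.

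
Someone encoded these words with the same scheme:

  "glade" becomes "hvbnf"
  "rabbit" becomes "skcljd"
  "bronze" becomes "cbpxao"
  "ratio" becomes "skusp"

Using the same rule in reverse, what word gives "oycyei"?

nobody

Shifts by position in glade: pos 0: g→h (+1), pos 1: l→v (+10), pos 2: a→b (+1), pos 3: d→n (+10) — repeating every 2. The shifts repeat in a cycle of length 2: positions 0,1,… shift by +1, +10, then the pattern repeats.
Undoing it on oycyei: o−1=n, y−10=o, c−1=b, y−10=o, e−1=d, i−10=y.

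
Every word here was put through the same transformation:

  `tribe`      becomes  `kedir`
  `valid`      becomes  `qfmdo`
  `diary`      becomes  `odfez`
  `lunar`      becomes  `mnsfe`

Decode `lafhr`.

t(19)→k(10) and r(17)→e(4) fit y≡3x+5 (mod 26); the inverse of 3 mod 26 is 9. Each letter's alphabet position (a=0..z=25) is mapped through 3·x+5 mod 26 — an affine cipher.
Decoding lafhr: l(11)→9·(11−5)≡2=c; a(0)→9·(0−5)≡7=h; f(5)→9·(5−5)≡0=a; h(7)→9·(7−5)≡18=s; r(17)→9·(17−5)≡4=e (all mod 26).

chase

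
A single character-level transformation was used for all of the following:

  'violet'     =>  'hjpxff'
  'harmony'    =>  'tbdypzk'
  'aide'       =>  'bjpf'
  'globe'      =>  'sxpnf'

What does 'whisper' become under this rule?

itjebfd

The shift depends on letter class: consonant v→h is +12, but vowel i→j is +1. The rule splits by letter class: vowels +1, consonants +12.
Applying it to whisper: w(cons)+12=i, h(cons)+12=t, i(vowel)+1=j, s(cons)+12=e, p(cons)+12=b, e(vowel)+1=f, r(cons)+12=d.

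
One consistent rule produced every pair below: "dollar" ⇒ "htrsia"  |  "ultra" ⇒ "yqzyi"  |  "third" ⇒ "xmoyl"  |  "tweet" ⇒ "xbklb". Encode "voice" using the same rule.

ztojm

In dollar: d→h is +4, o→t is +5, l→r is +6, l→s is +7 — the shift increases by 1 each position. The shift increases by 1 at each position, starting from +4: 4, 5, 6, ….
For voice: v+4=z, o+5=t, i+6=o, c+7=j, e+8=m.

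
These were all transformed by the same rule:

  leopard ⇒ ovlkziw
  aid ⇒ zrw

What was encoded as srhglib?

Each pair mirrors across the alphabet (l↔o, e↔v, o↔l): positions sum to 25. Each letter is replaced by its mirror in the alphabet: a↔z, b↔y, c↔x, and so on (the Atbash cipher).
Reversing it on srhglib: s↔h, r↔i, h↔s, g↔t, l↔o, i↔r, b↔y.

history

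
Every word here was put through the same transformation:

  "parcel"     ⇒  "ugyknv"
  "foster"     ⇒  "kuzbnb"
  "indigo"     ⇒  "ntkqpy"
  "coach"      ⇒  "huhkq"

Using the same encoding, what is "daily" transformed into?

In parcel: p→u is +5, a→g is +6, r→y is +7, c→k is +8 — the shift increases by 1 each position. Letter i (0-indexed) is shifted by i+5, so successive shifts are 5, 6, 7, ….
For daily: d+5=i, a+6=g, i+7=p, l+8=t, y+9=h.

igpth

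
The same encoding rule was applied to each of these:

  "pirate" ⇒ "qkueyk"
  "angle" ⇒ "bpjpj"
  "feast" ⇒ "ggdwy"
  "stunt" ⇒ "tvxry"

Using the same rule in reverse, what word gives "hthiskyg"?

greenery

In pirate: p→q is +1, i→k is +2, r→u is +3, a→e is +4 — the shift increases by 1 each position. Each letter shifts forward by (position + 1), i.e. 1, 2, 3, … — the shift grows by one for each successive letter.
Decoding hthiskyg: h−1=g, t−2=r, h−3=e, i−4=e, s−5=n, k−6=e, y−7=r, g−8=y.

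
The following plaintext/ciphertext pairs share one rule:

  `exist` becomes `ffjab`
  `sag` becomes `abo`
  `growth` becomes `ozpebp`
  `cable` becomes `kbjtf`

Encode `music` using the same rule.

uvajk

The shift depends on letter class: consonant x→f is +8, but vowel e→f is +1. The rule splits by letter class: vowels +1, consonants +8.
On music: m(cons)+8=u, u(vowel)+1=v, s(cons)+8=a, i(vowel)+1=j, c(cons)+8=k.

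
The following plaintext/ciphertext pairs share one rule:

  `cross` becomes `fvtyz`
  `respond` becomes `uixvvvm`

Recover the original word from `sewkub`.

Each letter shifts forward by (position + 3), i.e. 3, 4, 5, … — the shift grows by one for each successive letter.
Undoing it on sewkub: s−3=p, e−4=a, w−5=r, k−6=e, u−7=n, b−8=t.

parent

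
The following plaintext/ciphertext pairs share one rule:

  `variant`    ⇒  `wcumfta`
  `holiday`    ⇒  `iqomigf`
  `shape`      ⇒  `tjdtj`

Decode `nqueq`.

In variant: v→w is +1, a→c is +2, r→u is +3, i→m is +4 — the shift increases by 1 each position. Letter i (0-indexed) is shifted by i+1, so successive shifts are 1, 2, 3, ….
Undoing it on nqueq: n−1=m, q−2=o, u−3=r, e−4=a, q−5=l.

moral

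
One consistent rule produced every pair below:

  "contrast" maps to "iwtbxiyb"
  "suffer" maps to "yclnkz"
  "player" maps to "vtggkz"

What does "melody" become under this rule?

smrwjg

Shifts by position in contrast: pos 0: c→i (+6), pos 1: o→w (+8), pos 2: n→t (+6), pos 3: t→b (+8) — repeating every 2. The shifts repeat in a cycle of length 2: positions 0,1,… shift by +6, +8, then the pattern repeats.
Applying it to melody: m+6=s, e+8=m, l+6=r, o+8=w, d+6=j, y+8=g.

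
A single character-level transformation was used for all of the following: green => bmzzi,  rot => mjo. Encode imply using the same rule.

Each letter is shifted forward by 21 in the alphabet (a Caesar shift of +21).
Applying it to imply: i+21=d, m+21=h, p+21=k, l+21=g, y+21=t.

dhkgt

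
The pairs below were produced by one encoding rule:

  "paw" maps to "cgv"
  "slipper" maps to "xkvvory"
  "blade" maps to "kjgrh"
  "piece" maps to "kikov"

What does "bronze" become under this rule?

kftuxh

The output letters match the input read backwards, each shifted +6: paw reversed is wap. Two steps: reverse the string, then apply a Caesar shift of +6.
On bronze: reverse → eznorb; then shift: e+6=k, z+6=f, n+6=t, o+6=u, r+6=x, b+6=h.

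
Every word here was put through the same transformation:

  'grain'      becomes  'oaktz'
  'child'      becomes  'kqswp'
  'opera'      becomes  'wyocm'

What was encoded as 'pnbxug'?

hermit

Each letter shifts forward by (position + 8), i.e. 8, 9, 10, … — the shift grows by one for each successive letter.
Decoding pnbxug: p−8=h, n−9=e, b−10=r, x−11=m, u−12=i, g−13=t.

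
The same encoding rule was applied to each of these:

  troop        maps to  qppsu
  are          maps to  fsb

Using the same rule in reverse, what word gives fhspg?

The output letters match the input read backwards, each shifted +1: troop reversed is poort. The word is reversed, then every letter is shifted forward by 1.
Reversing it on fhspg: shift back: f−1=e, h−1=g, s−1=r, p−1=o, g−1=f → egrof; then reverse → forge.

forge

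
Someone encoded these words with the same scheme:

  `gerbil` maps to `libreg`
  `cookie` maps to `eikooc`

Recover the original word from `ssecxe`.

The output letters match the input read backwards: gerbil reversed is libreg. It's just the letters in reverse order.
Decoding ssecxe: then reverse → excess.

excess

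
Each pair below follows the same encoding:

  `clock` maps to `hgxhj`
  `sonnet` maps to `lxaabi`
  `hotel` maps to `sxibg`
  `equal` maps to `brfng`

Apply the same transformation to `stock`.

lixhj

c(2)→h(7) and l(11)→g(6) fit y≡23x+13 (mod 26); the inverse of 23 mod 26 is 17. Treating letters as 0–25, the rule is x ↦ 23x + 13 (mod 26).
For stock: s(18)→23·18+13≡11=l; t(19)→23·19+13≡8=i; o(14)→23·14+13≡23=x; c(2)→23·2+13≡7=h; k(10)→23·10+13≡9=j (all mod 26).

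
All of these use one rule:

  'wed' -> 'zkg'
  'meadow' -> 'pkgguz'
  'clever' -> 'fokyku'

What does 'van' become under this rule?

ygq

The shift depends on letter class: consonant w→z is +3, but vowel e→k is +6. The rule splits by letter class: vowels +6, consonants +3.
For van: v(cons)+3=y, a(vowel)+6=g, n(cons)+3=q.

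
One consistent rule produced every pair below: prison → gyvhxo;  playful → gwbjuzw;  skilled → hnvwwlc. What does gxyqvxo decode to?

This is an affine cipher: with a=0,…,z=25, each position x becomes (9x+1) mod 26.
Reversing it on gxyqvxo: g(6)→3·(6−1)≡15=p; x(23)→3·(23−1)≡14=o; y(24)→3·(24−1)≡17=r; q(16)→3·(16−1)≡19=t; v(21)→3·(21−1)≡8=i; x(23)→3·(23−1)≡14=o; o(14)→3·(14−1)≡13=n (all mod 26).

portion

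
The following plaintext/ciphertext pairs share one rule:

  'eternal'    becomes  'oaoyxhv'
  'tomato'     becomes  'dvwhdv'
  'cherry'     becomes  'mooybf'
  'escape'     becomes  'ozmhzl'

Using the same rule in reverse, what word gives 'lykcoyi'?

bravery

Shifts by position in eternal: pos 0: e→o (+10), pos 1: t→a (+7), pos 2: e→o (+10), pos 3: r→y (+7) — repeating every 2. A repeating key of period 2 is used — shifts +10, +7 over and over.
Reversing it on lykcoyi: l−10=b, y−7=r, k−10=a, c−7=v, o−10=e, y−7=r, i−10=y.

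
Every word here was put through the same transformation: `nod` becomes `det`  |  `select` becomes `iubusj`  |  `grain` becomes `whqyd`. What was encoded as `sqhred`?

Each letter is shifted forward by 16 in the alphabet (a Caesar shift of +16).
Reversing it on sqhred: s−16=c, q−16=a, h−16=r, r−16=b, e−16=o, d−16=n.

carbon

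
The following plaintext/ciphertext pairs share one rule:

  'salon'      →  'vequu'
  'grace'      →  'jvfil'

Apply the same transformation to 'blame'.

epfsl

In salon: s→v is +3, a→e is +4, l→q is +5, o→u is +6 — the shift increases by 1 each position. Each letter shifts forward by (position + 3), i.e. 3, 4, 5, … — the shift grows by one for each successive letter.
For blame: b+3=e, l+4=p, a+5=f, m+6=s, e+7=l.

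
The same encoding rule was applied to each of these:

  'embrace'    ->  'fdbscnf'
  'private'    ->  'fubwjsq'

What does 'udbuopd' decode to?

contact

Two steps: reverse the string, then apply a Caesar shift of +1.
Undoing it on udbuopd: shift back: u−1=t, d−1=c, b−1=a, u−1=t, o−1=n, p−1=o, d−1=c → tcatnoc; then reverse → contact.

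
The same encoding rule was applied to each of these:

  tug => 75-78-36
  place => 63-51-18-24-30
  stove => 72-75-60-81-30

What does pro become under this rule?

t(#20)→75 and u(#21)→78: differences scale by 3, so n = 3·pos + 15. The formula is n = 3×(alphabet index, a=1) + 15.
On pro: p=16→63, r=18→69, o=15→60.

63-69-60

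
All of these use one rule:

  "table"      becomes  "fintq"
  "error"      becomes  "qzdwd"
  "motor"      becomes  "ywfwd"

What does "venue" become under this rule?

Shifts by position in table: pos 0: t→f (+12), pos 1: a→i (+8), pos 2: b→n (+12), pos 3: l→t (+8) — repeating every 2. A repeating key of period 2 is used — shifts +12, +8 over and over.
Applying it to venue: v+12=h, e+8=m, n+12=z, u+8=c, e+12=q.

hmzcq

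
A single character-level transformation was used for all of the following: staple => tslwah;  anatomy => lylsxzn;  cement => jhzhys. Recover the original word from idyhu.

diner

This is an affine cipher: with a=0,…,z=25, each position x becomes (25x+11) mod 26.
Decoding idyhu: i(8)→25·(8−11)≡3=d; d(3)→25·(3−11)≡8=i; y(24)→25·(24−11)≡13=n; h(7)→25·(7−11)≡4=e; u(20)→25·(20−11)≡17=r (all mod 26).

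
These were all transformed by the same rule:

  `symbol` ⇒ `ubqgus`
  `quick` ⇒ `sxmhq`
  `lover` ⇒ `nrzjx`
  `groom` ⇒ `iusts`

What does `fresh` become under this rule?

In symbol: s→u is +2, y→b is +3, m→q is +4, b→g is +5 — the shift increases by 1 each position. Each letter shifts forward by (position + 2), i.e. 2, 3, 4, … — the shift grows by one for each successive letter.
For fresh: f+2=h, r+3=u, e+4=i, s+5=x, h+6=n.

huixn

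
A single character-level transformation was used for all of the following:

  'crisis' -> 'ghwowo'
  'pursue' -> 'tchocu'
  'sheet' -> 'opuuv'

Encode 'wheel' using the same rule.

qpuur

c(2)→g(6) and r(17)→h(7) fit y≡7x+18 (mod 26); the inverse of 7 mod 26 is 15. Each letter's alphabet position (a=0..z=25) is mapped through 7·x+18 mod 26 — an affine cipher.
Applying it to wheel: w(22)→7·22+18≡16=q; h(7)→7·7+18≡15=p; e(4)→7·4+18≡20=u; e(4)→7·4+18≡20=u; l(11)→7·11+18≡17=r (all mod 26).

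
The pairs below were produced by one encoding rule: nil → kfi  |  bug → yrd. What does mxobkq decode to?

Compare letters: n→k is +23, i→f is +23, l→i is +23 — a constant shift. Every letter moves 23 places later in the alphabet, wrapping around z→a.
Reversing it on mxobkq: m−23=p, x−23=a, o−23=r, b−23=e, k−23=n, q−23=t.

parent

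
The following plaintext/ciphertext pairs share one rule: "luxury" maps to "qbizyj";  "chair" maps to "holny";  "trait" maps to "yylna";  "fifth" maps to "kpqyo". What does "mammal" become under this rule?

rhxrhw

Shifts by position in luxury: pos 0: l→q (+5), pos 1: u→b (+7), pos 2: x→i (+11), pos 3: u→z (+5), pos 4: r→y (+7), pos 5: y→j (+11) — repeating every 3. It's a Vigenère-style cipher with numeric key [5,7,11]: position i shifts by key[i mod 3].
On mammal: m+5=r, a+7=h, m+11=x, m+5=r, a+7=h, l+11=w.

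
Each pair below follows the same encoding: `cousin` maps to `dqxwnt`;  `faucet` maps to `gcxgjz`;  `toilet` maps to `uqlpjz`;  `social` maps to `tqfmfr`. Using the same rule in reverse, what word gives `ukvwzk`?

tissue

In cousin: c→d is +1, o→q is +2, u→x is +3, s→w is +4 — the shift increases by 1 each position. Letter i (0-indexed) is shifted by i+1, so successive shifts are 1, 2, 3, ….
Decoding ukvwzk: u−1=t, k−2=i, v−3=s, w−4=s, z−5=u, k−6=e.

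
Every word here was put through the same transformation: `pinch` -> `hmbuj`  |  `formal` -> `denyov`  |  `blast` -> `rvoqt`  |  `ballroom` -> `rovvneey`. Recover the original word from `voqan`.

laser

p(15)→h(7) and i(8)→m(12) fit y≡3x+14 (mod 26); the inverse of 3 mod 26 is 9. This is an affine cipher: with a=0,…,z=25, each position x becomes (3x+14) mod 26.
Reversing it on voqan: v(21)→9·(21−14)≡11=l; o(14)→9·(14−14)≡0=a; q(16)→9·(16−14)≡18=s; a(0)→9·(0−14)≡4=e; n(13)→9·(13−14)≡17=r (all mod 26).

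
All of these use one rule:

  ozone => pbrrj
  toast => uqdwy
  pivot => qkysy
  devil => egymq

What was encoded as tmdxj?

In ozone: o→p is +1, z→b is +2, o→r is +3, n→r is +4 — the shift increases by 1 each position. Each letter shifts forward by (position + 1), i.e. 1, 2, 3, … — the shift grows by one for each successive letter.
Decoding tmdxj: t−1=s, m−2=k, d−3=a, x−4=t, j−5=e.

skate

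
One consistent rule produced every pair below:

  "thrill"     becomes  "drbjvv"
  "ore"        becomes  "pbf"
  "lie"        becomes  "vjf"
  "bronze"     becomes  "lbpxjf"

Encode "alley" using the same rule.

The rule splits by letter class: vowels +1, consonants +10.
Applying it to alley: a(vowel)+1=b, l(cons)+10=v, l(cons)+10=v, e(vowel)+1=f, y(cons)+10=i.

bvvfi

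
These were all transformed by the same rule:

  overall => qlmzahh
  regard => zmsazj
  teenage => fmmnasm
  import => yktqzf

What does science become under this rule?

o(14)→q(16) and v(21)→l(11) fit y≡3x+0 (mod 26); the inverse of 3 mod 26 is 9. This is an affine cipher: with a=0,…,z=25, each position x becomes (3x+0) mod 26.
Applying it to science: s(18)→3·18+0≡2=c; c(2)→3·2+0≡6=g; i(8)→3·8+0≡24=y; e(4)→3·4+0≡12=m; n(13)→3·13+0≡13=n; c(2)→3·2+0≡6=g; e(4)→3·4+0≡12=m (all mod 26).

cgymngm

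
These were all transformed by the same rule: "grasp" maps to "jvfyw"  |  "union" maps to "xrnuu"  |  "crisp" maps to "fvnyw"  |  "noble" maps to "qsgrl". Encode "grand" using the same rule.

In grasp: g→j is +3, r→v is +4, a→f is +5, s→y is +6 — the shift increases by 1 each position. Each letter shifts forward by (position + 3), i.e. 3, 4, 5, … — the shift grows by one for each successive letter.
Applying it to grand: g+3=j, r+4=v, a+5=f, n+6=t, d+7=k.

jvftk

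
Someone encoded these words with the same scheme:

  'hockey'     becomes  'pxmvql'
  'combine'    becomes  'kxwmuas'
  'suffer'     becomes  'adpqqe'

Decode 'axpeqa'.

soften

In hockey: h→p is +8, o→x is +9, c→m is +10, k→v is +11 — the shift increases by 1 each position. Each letter shifts forward by (position + 8), i.e. 8, 9, 10, … — the shift grows by one for each successive letter.
Undoing it on axpeqa: a−8=s, x−9=o, p−10=f, e−11=t, q−12=e, a−13=n.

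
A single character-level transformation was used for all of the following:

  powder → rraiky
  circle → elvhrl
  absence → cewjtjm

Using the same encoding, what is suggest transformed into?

In powder: p→r is +2, o→r is +3, w→a is +4, d→i is +5 — the shift increases by 1 each position. Each letter shifts forward by (position + 2), i.e. 2, 3, 4, … — the shift grows by one for each successive letter.
On suggest: s+2=u, u+3=x, g+4=k, g+5=l, e+6=k, s+7=z, t+8=b.

uxklkzb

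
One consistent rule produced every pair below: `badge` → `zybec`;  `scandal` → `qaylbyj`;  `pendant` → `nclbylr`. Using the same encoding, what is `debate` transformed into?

bczyrc

Every letter moves 24 places later in the alphabet, wrapping around z→a.
For debate: d+24=b, e+24=c, b+24=z, a+24=y, t+24=r, e+24=c.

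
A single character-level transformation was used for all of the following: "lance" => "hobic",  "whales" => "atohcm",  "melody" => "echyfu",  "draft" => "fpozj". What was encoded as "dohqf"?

l(11)→h(7) and a(0)→o(14) fit y≡23x+14 (mod 26); the inverse of 23 mod 26 is 17. This is an affine cipher: with a=0,…,z=25, each position x becomes (23x+14) mod 26.
Reversing it on dohqf: d(3)→17·(3−14)≡21=v; o(14)→17·(14−14)≡0=a; h(7)→17·(7−14)≡11=l; q(16)→17·(16−14)≡8=i; f(5)→17·(5−14)≡3=d (all mod 26).

valid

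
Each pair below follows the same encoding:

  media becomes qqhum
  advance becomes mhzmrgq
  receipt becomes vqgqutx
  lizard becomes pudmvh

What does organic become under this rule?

The shift depends on letter class: consonant m→q is +4, but vowel e→q is +12. Two shifts are in play — +12 for a/e/i/o/u, +4 for every other letter.
Applying it to organic: o(vowel)+12=a, r(cons)+4=v, g(cons)+4=k, a(vowel)+12=m, n(cons)+4=r, i(vowel)+12=u, c(cons)+4=g.

avkmrug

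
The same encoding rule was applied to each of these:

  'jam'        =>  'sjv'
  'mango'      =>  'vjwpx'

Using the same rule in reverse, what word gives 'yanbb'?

press

It's a constant shift of +9 (ROT9).
Reversing it on yanbb: y−9=p, a−9=r, n−9=e, b−9=s, b−9=s.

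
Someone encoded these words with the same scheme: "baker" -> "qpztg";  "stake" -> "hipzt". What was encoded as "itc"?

Compare letters: b→q is +15, a→p is +15, k→z is +15 — a constant shift. Every letter moves 15 places later in the alphabet, wrapping around z→a.
Reversing it on itc: i−15=t, t−15=e, c−15=n.

ten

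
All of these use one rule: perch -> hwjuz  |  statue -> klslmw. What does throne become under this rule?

lzjgfw

Each letter is shifted forward by 18 in the alphabet (a Caesar shift of +18).
Applying it to throne: t+18=l, h+18=z, r+18=j, o+18=g, n+18=f, e+18=w.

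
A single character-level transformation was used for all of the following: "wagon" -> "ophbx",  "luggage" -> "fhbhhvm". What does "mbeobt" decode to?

sandal

The output letters match the input read backwards, each shifted +1: wagon reversed is nogaw. Two steps: reverse the string, then apply a Caesar shift of +1.
Undoing it on mbeobt: shift back: m−1=l, b−1=a, e−1=d, o−1=n, b−1=a, t−1=s → ladnas; then reverse → sandal.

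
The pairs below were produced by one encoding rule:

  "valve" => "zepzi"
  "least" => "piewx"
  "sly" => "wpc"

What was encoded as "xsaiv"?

tower

Compare letters: v→z is +4, a→e is +4, l→p is +4 — a constant shift. Every letter moves 4 places later in the alphabet, wrapping around z→a.
Decoding xsaiv: x−4=t, s−4=o, a−4=w, i−4=e, v−4=r.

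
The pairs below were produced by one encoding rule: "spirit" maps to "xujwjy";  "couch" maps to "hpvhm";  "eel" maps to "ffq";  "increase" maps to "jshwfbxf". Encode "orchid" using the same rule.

The shift depends on letter class: consonant s→x is +5, but vowel i→j is +1. Vowels shift forward by 1 and consonants shift forward by 5.
Applying it to orchid: o(vowel)+1=p, r(cons)+5=w, c(cons)+5=h, h(cons)+5=m, i(vowel)+1=j, d(cons)+5=i.

pwhmji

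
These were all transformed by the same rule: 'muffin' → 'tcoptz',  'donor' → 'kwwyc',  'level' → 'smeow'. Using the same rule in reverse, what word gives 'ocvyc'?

humor

In muffin: m→t is +7, u→c is +8, f→o is +9, f→p is +10 — the shift increases by 1 each position. Letter i (0-indexed) is shifted by i+7, so successive shifts are 7, 8, 9, ….
Decoding ocvyc: o−7=h, c−8=u, v−9=m, y−10=o, c−11=r.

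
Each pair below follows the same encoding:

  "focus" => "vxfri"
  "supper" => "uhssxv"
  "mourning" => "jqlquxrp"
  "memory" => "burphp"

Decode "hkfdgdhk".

headache

Two steps: reverse the string, then apply a Caesar shift of +3.
Undoing it on hkfdgdhk: shift back: h−3=e, k−3=h, f−3=c, d−3=a, g−3=d, d−3=a, h−3=e, k−3=h → ehcadaeh; then reverse → headache.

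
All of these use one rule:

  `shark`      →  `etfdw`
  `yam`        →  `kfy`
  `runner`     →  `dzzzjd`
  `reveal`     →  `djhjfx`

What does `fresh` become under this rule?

Two shifts are in play — +5 for a/e/i/o/u, +12 for every other letter.
For fresh: f(cons)+12=r, r(cons)+12=d, e(vowel)+5=j, s(cons)+12=e, h(cons)+12=t.

rdjet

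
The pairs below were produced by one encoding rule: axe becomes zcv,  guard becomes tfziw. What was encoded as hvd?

Each pair mirrors across the alphabet (a↔z, x↔c, e↔v): positions sum to 25. Each letter is replaced by its mirror in the alphabet: a↔z, b↔y, c↔x, and so on (the Atbash cipher).
Decoding hvd: h↔s, v↔e, d↔w.

sew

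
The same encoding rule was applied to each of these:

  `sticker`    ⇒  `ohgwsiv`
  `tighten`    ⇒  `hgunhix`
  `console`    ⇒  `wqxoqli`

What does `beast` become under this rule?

dikoh

s(18)→o(14) and t(19)→h(7) fit y≡19x+10 (mod 26); the inverse of 19 mod 26 is 11. Treating letters as 0–25, the rule is x ↦ 19x + 10 (mod 26).
For beast: b(1)→19·1+10≡3=d; e(4)→19·4+10≡8=i; a(0)→19·0+10≡10=k; s(18)→19·18+10≡14=o; t(19)→19·19+10≡7=h (all mod 26).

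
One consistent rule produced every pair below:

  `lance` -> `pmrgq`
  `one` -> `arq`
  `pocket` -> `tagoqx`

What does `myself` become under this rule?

The shift depends on letter class: consonant l→p is +4, but vowel a→m is +12. Two shifts are in play — +12 for a/e/i/o/u, +4 for every other letter.
For myself: m(cons)+4=q, y(cons)+4=c, s(cons)+4=w, e(vowel)+12=q, l(cons)+4=p, f(cons)+4=j.

qcwqpj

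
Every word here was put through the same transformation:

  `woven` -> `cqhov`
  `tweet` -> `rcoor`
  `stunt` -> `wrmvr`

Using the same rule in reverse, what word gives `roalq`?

w(22)→c(2) and o(14)→q(16) fit y≡21x+8 (mod 26); the inverse of 21 mod 26 is 5. Each letter's alphabet position (a=0..z=25) is mapped through 21·x+8 mod 26 — an affine cipher.
Decoding roalq: r(17)→5·(17−8)≡19=t; o(14)→5·(14−8)≡4=e; a(0)→5·(0−8)≡12=m; l(11)→5·(11−8)≡15=p; q(16)→5·(16−8)≡14=o (all mod 26).

tempo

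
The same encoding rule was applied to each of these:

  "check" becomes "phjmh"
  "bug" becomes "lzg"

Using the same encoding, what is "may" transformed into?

dfr

The word is reversed, then every letter is shifted forward by 5.
On may: reverse → yam; then shift: y+5=d, a+5=f, m+5=r.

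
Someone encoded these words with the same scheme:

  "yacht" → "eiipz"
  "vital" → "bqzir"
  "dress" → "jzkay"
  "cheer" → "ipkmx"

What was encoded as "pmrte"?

Shifts by position in yacht: pos 0: y→e (+6), pos 1: a→i (+8), pos 2: c→i (+6), pos 3: h→p (+8) — repeating every 2. It's a Vigenère-style cipher with numeric key [6,8]: position i shifts by key[i mod 2].
Reversing it on pmrte: p−6=j, m−8=e, r−6=l, t−8=l, e−6=y.

jelly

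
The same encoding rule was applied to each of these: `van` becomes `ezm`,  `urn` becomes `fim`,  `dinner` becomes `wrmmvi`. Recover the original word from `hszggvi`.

Each pair mirrors across the alphabet (v↔e, a↔z, n↔m): positions sum to 25. Each letter is replaced by its mirror in the alphabet: a↔z, b↔y, c↔x, and so on (the Atbash cipher).
Undoing it on hszggvi: h↔s, s↔h, z↔a, g↔t, g↔t, v↔e, i↔r.

shatter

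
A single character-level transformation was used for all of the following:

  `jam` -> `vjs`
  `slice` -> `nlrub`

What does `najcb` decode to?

The output letters match the input read backwards, each shifted +9: jam reversed is maj. The word is reversed, then every letter is shifted forward by 9.
Decoding najcb: shift back: n−9=e, a−9=r, j−9=a, c−9=t, b−9=s → erats; then reverse → stare.

stare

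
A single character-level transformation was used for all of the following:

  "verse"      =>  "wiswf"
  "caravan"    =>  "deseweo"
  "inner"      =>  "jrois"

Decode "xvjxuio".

Shifts by position in verse: pos 0: v→w (+1), pos 1: e→i (+4), pos 2: r→s (+1), pos 3: s→w (+4) — repeating every 2. It's a Vigenère-style cipher with numeric key [1,4]: position i shifts by key[i mod 2].
Decoding xvjxuio: x−1=w, v−4=r, j−1=i, x−4=t, u−1=t, i−4=e, o−1=n.

written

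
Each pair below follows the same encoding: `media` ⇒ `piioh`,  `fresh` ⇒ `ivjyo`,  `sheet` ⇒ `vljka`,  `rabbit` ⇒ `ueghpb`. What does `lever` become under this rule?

oiaky

In media: m→p is +3, e→i is +4, d→i is +5, i→o is +6 — the shift increases by 1 each position. Letter i (0-indexed) is shifted by i+3, so successive shifts are 3, 4, 5, ….
On lever: l+3=o, e+4=i, v+5=a, e+6=k, r+7=y.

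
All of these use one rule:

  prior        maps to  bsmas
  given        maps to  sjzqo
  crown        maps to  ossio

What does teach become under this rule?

Shifts by position in prior: pos 0: p→b (+12), pos 1: r→s (+1), pos 2: i→m (+4), pos 3: o→a (+12), pos 4: r→s (+1) — repeating every 3. A repeating key of period 3 is used — shifts +12, +1, +4 over and over.
For teach: t+12=f, e+1=f, a+4=e, c+12=o, h+1=i.

ffeoi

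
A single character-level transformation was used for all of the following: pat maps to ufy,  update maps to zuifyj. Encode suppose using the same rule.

xzuutxj

Compare letters: p→u is +5, a→f is +5, t→y is +5 — a constant shift. Each letter is shifted forward by 5 in the alphabet (a Caesar shift of +5).
On suppose: s+5=x, u+5=z, p+5=u, p+5=u, o+5=t, s+5=x, e+5=j.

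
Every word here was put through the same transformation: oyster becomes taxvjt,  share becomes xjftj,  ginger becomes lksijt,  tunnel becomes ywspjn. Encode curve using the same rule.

hwwxj

Shifts by position in oyster: pos 0: o→t (+5), pos 1: y→a (+2), pos 2: s→x (+5), pos 3: t→v (+2) — repeating every 2. It's a Vigenère-style cipher with numeric key [5,2]: position i shifts by key[i mod 2].
On curve: c+5=h, u+2=w, r+5=w, v+2=x, e+5=j.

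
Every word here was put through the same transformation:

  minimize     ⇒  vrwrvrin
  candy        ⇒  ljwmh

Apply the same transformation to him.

qrv

Compare letters: m→v is +9, i→r is +9, n→w is +9 — a constant shift. It's a constant shift of +9 (ROT9).
On him: h+9=q, i+9=r, m+9=v.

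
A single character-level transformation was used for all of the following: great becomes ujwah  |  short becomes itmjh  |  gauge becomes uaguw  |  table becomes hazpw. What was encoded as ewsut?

Treating letters as 0–25, the rule is x ↦ 25x + 0 (mod 26).
Undoing it on ewsut: e(4)→25·(4−0)≡22=w; w(22)→25·(22−0)≡4=e; s(18)→25·(18−0)≡8=i; u(20)→25·(20−0)≡6=g; t(19)→25·(19−0)≡7=h (all mod 26).

weigh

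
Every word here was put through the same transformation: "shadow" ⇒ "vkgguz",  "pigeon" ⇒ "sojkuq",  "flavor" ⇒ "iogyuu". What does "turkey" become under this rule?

The shift depends on letter class: consonant s→v is +3, but vowel a→g is +6. Two shifts are in play — +6 for a/e/i/o/u, +3 for every other letter.
For turkey: t(cons)+3=w, u(vowel)+6=a, r(cons)+3=u, k(cons)+3=n, e(vowel)+6=k, y(cons)+3=b.

waunkb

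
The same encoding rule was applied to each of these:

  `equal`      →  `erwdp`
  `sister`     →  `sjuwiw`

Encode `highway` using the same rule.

hjikafe

In equal: e→e is +0, q→r is +1, u→w is +2, a→d is +3 — the shift increases by 1 each position. Each letter shifts forward by its position index (0, 1, 2, …) — the shift grows by one for each successive letter.
For highway: h+0=h, i+1=j, g+2=i, h+3=k, w+4=a, a+5=f, y+6=e.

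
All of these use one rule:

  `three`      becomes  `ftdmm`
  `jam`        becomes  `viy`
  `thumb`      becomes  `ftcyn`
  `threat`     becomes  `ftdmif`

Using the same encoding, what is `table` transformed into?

The shift depends on letter class: consonant t→f is +12, but vowel e→m is +8. Vowels shift forward by 8 and consonants shift forward by 12.
For table: t(cons)+12=f, a(vowel)+8=i, b(cons)+12=n, l(cons)+12=x, e(vowel)+8=m.

finxm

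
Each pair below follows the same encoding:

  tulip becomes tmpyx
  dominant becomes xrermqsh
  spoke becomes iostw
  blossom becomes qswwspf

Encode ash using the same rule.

lwe

The output letters match the input read backwards, each shifted +4: tulip reversed is pilut. Two steps: reverse the string, then apply a Caesar shift of +4.
Applying it to ash: reverse → hsa; then shift: h+4=l, s+4=w, a+4=e.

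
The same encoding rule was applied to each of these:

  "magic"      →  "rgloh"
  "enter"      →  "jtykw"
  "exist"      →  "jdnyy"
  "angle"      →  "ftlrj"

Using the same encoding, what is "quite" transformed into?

vanzj

Shifts by position in magic: pos 0: m→r (+5), pos 1: a→g (+6), pos 2: g→l (+5), pos 3: i→o (+6) — repeating every 2. A repeating key of period 2 is used — shifts +5, +6 over and over.
For quite: q+5=v, u+6=a, i+5=n, t+6=z, e+5=j.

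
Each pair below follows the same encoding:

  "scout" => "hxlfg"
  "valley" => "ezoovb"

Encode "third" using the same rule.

gsriw

Each pair mirrors across the alphabet (s↔h, c↔x, o↔l): positions sum to 25. Letters are reflected about the middle of the alphabet (position → 25−position): Atbash.
Applying it to third: t↔g, h↔s, i↔r, r↔i, d↔w.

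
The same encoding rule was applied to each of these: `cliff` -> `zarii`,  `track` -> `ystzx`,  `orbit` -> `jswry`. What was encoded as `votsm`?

c(2)→z(25) and l(11)→a(0) fit y≡3x+19 (mod 26); the inverse of 3 mod 26 is 9. Each letter's alphabet position (a=0..z=25) is mapped through 3·x+19 mod 26 — an affine cipher.
Reversing it on votsm: v(21)→9·(21−19)≡18=s; o(14)→9·(14−19)≡7=h; t(19)→9·(19−19)≡0=a; s(18)→9·(18−19)≡17=r; m(12)→9·(12−19)≡15=p (all mod 26).

sharp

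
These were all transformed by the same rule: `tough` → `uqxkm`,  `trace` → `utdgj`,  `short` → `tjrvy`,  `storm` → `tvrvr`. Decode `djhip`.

In tough: t→u is +1, o→q is +2, u→x is +3, g→k is +4 — the shift increases by 1 each position. Letter i (0-indexed) is shifted by i+1, so successive shifts are 1, 2, 3, ….
Undoing it on djhip: d−1=c, j−2=h, h−3=e, i−4=e, p−5=k.

cheek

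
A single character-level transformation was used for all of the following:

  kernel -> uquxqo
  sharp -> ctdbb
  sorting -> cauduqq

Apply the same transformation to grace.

Shifts by position in kernel: pos 0: k→u (+10), pos 1: e→q (+12), pos 2: r→u (+3), pos 3: n→x (+10), pos 4: e→q (+12), pos 5: l→o (+3) — repeating every 3. A repeating key of period 3 is used — shifts +10, +12, +3 over and over.
For grace: g+10=q, r+12=d, a+3=d, c+10=m, e+12=q.

qddmq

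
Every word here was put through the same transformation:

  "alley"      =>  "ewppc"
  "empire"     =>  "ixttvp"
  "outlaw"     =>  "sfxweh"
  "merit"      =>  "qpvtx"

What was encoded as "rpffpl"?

Shifts by position in alley: pos 0: a→e (+4), pos 1: l→w (+11), pos 2: l→p (+4), pos 3: e→p (+11) — repeating every 2. A repeating key of period 2 is used — shifts +4, +11 over and over.
Undoing it on rpffpl: r−4=n, p−11=e, f−4=b, f−11=u, p−4=l, l−11=a.

nebula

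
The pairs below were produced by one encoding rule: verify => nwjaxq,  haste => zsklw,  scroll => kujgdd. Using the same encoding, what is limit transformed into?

daeal

Compare letters: v→n is +18, e→w is +18, r→j is +18 — a constant shift. This is a Caesar cipher with shift 18.
On limit: l+18=d, i+18=a, m+18=e, i+18=a, t+18=l.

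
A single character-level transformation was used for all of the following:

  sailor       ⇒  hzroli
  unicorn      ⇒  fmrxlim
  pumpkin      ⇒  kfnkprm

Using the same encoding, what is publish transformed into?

kfyorhs

Each pair mirrors across the alphabet (s↔h, a↔z, i↔r): positions sum to 25. Each letter is replaced by its mirror in the alphabet: a↔z, b↔y, c↔x, and so on (the Atbash cipher).
On publish: p↔k, u↔f, b↔y, l↔o, i↔r, s↔h, h↔s.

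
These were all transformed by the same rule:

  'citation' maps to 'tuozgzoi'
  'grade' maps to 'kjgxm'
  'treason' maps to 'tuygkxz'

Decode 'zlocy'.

swift

The output letters match the input read backwards, each shifted +6: citation reversed is noitatic. Read the word backwards and shift each letter +6.
Undoing it on zlocy: shift back: z−6=t, l−6=f, o−6=i, c−6=w, y−6=s → tfiws; then reverse → swift.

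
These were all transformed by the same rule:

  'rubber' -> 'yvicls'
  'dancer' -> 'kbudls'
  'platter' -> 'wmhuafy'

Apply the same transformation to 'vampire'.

cbtqpsl

Shifts by position in rubber: pos 0: r→y (+7), pos 1: u→v (+1), pos 2: b→i (+7), pos 3: b→c (+1) — repeating every 2. It's a Vigenère-style cipher with numeric key [7,1]: position i shifts by key[i mod 2].
Applying it to vampire: v+7=c, a+1=b, m+7=t, p+1=q, i+7=p, r+1=s, e+7=l.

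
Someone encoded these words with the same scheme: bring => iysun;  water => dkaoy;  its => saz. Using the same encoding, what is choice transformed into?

The shift depends on letter class: consonant b→i is +7, but vowel i→s is +10. The rule splits by letter class: vowels +10, consonants +7.
On choice: c(cons)+7=j, h(cons)+7=o, o(vowel)+10=y, i(vowel)+10=s, c(cons)+7=j, e(vowel)+10=o.

joysjo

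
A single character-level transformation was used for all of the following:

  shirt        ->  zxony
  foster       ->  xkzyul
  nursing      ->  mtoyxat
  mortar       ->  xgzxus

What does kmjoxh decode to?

bridge

The output letters match the input read backwards, each shifted +6: shirt reversed is trihs. The word is reversed, then every letter is shifted forward by 6.
Decoding kmjoxh: shift back: k−6=e, m−6=g, j−6=d, o−6=i, x−6=r, h−6=b → egdirb; then reverse → bridge.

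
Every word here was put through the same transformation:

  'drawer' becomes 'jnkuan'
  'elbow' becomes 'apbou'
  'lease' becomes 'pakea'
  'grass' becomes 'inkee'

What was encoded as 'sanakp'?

This is an affine cipher: with a=0,…,z=25, each position x becomes (17x+10) mod 26.
Undoing it on sanakp: s(18)→23·(18−10)≡2=c; a(0)→23·(0−10)≡4=e; n(13)→23·(13−10)≡17=r; a(0)→23·(0−10)≡4=e; k(10)→23·(10−10)≡0=a; p(15)→23·(15−10)≡11=l (all mod 26).

cereal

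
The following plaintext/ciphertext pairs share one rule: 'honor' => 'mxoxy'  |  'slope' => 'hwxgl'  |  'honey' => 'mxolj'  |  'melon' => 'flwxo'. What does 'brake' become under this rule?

h(7)→m(12) and o(14)→x(23) fit y≡9x+1 (mod 26); the inverse of 9 mod 26 is 3. Treating letters as 0–25, the rule is x ↦ 9x + 1 (mod 26).
On brake: b(1)→9·1+1≡10=k; r(17)→9·17+1≡24=y; a(0)→9·0+1≡1=b; k(10)→9·10+1≡13=n; e(4)→9·4+1≡11=l (all mod 26).

kybnl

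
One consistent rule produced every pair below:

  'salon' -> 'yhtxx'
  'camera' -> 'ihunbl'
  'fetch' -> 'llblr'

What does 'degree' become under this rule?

jloaop

Each letter shifts forward by (position + 6), i.e. 6, 7, 8, … — the shift grows by one for each successive letter.
Applying it to degree: d+6=j, e+7=l, g+8=o, r+9=a, e+10=o, e+11=p.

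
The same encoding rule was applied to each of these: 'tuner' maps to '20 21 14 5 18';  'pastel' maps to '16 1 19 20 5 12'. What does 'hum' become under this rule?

8 21 13

t is letter #20 and maps to 20: an offset of 0. Each letter is replaced by its alphabet position (a=1, b=2, …, z=26).
On hum: h=8→8, u=21→21, m=13→13.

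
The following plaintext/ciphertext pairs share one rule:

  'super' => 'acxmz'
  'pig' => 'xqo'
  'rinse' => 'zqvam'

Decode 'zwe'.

Each letter is shifted forward by 8 in the alphabet (a Caesar shift of +8).
Undoing it on zwe: z−8=r, w−8=o, e−8=w.

row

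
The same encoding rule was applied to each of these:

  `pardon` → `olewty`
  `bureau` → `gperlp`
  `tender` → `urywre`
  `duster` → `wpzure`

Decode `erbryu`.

recent

p(15)→o(14) and a(0)→l(11) fit y≡21x+11 (mod 26); the inverse of 21 mod 26 is 5. Treating letters as 0–25, the rule is x ↦ 21x + 11 (mod 26).
Decoding erbryu: e(4)→5·(4−11)≡17=r; r(17)→5·(17−11)≡4=e; b(1)→5·(1−11)≡2=c; r(17)→5·(17−11)≡4=e; y(24)→5·(24−11)≡13=n; u(20)→5·(20−11)≡19=t (all mod 26).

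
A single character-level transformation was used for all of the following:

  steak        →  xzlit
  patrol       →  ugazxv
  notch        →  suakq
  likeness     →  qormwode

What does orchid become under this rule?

In steak: s→x is +5, t→z is +6, e→l is +7, a→i is +8 — the shift increases by 1 each position. The shift increases by 1 at each position, starting from +5: 5, 6, 7, ….
On orchid: o+5=t, r+6=x, c+7=j, h+8=p, i+9=r, d+10=n.

txjprn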